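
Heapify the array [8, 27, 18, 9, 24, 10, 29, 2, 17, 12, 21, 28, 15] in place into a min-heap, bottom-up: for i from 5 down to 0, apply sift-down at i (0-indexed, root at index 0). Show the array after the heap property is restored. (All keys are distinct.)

sift down from index 5: already satisfies heap property
sift down from index 4:
  24 vs smaller child 12 at index 9, swap → [8, 27, 18, 9, 12, 10, 29, 2, 17, 24, 21, 28, 15]
sift down from index 3:
  9 vs smaller child 2 at index 7, swap → [8, 27, 18, 2, 12, 10, 29, 9, 17, 24, 21, 28, 15]
sift down from index 2:
  18 vs smaller child 10 at index 5, swap → [8, 27, 10, 2, 12, 18, 29, 9, 17, 24, 21, 28, 15]
  18 vs smaller child 15 at index 12, swap → [8, 27, 10, 2, 12, 15, 29, 9, 17, 24, 21, 28, 18]
sift down from index 1:
  27 vs smaller child 2 at index 3, swap → [8, 2, 10, 27, 12, 15, 29, 9, 17, 24, 21, 28, 18]
  27 vs smaller child 9 at index 7, swap → [8, 2, 10, 9, 12, 15, 29, 27, 17, 24, 21, 28, 18]
sift down from index 0:
  8 vs smaller child 2 at index 1, swap → [2, 8, 10, 9, 12, 15, 29, 27, 17, 24, 21, 28, 18]

[2, 8, 10, 9, 12, 15, 29, 27, 17, 24, 21, 28, 18]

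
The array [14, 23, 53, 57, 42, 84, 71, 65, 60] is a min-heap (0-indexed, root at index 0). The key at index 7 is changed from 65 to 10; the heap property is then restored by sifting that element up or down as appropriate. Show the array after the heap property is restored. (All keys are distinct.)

[10, 14, 53, 23, 42, 84, 71, 57, 60]

set index 7 from 65 to 10 → [14, 23, 53, 57, 42, 84, 71, 10, 60]
10 < parent 57 at index 3, swap → [14, 23, 53, 10, 42, 84, 71, 57, 60]
10 < parent 23 at index 1, swap → [14, 10, 53, 23, 42, 84, 71, 57, 60]
10 < parent 14 at index 0, swap → [10, 14, 53, 23, 42, 84, 71, 57, 60]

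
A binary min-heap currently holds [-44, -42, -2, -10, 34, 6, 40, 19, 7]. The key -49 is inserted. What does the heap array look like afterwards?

append -49 at index 9 → [-44, -42, -2, -10, 34, 6, 40, 19, 7, -49]
-49 < parent 34 at index 4, swap → [-44, -42, -2, -10, -49, 6, 40, 19, 7, 34]
-49 < parent -42 at index 1, swap → [-44, -49, -2, -10, -42, 6, 40, 19, 7, 34]
-49 < parent -44 at index 0, swap → [-49, -44, -2, -10, -42, 6, 40, 19, 7, 34]

[-49, -44, -2, -10, -42, 6, 40, 19, 7, 34]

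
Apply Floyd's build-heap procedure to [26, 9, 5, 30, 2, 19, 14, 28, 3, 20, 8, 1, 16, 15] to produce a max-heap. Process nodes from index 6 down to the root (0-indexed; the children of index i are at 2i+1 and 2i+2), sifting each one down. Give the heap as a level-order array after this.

[30, 28, 19, 26, 20, 16, 15, 9, 3, 2, 8, 1, 5, 14]

sift down from index 6:
  14 vs only child 15 at index 13, swap → [26, 9, 5, 30, 2, 19, 15, 28, 3, 20, 8, 1, 16, 14]
sift down from index 5: already satisfies heap property
sift down from index 4:
  2 vs larger child 20 at index 9, swap → [26, 9, 5, 30, 20, 19, 15, 28, 3, 2, 8, 1, 16, 14]
sift down from index 3: already satisfies heap property
sift down from index 2:
  5 vs larger child 19 at index 5, swap → [26, 9, 19, 30, 20, 5, 15, 28, 3, 2, 8, 1, 16, 14]
  5 vs larger child 16 at index 12, swap → [26, 9, 19, 30, 20, 16, 15, 28, 3, 2, 8, 1, 5, 14]
sift down from index 1:
  9 vs larger child 30 at index 3, swap → [26, 30, 19, 9, 20, 16, 15, 28, 3, 2, 8, 1, 5, 14]
  9 vs larger child 28 at index 7, swap → [26, 30, 19, 28, 20, 16, 15, 9, 3, 2, 8, 1, 5, 14]
sift down from index 0:
  26 vs larger child 30 at index 1, swap → [30, 26, 19, 28, 20, 16, 15, 9, 3, 2, 8, 1, 5, 14]
  26 vs larger child 28 at index 3, swap → [30, 28, 19, 26, 20, 16, 15, 9, 3, 2, 8, 1, 5, 14]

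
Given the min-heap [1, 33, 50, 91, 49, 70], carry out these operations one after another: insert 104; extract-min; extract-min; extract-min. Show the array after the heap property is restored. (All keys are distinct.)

[50, 70, 104, 91]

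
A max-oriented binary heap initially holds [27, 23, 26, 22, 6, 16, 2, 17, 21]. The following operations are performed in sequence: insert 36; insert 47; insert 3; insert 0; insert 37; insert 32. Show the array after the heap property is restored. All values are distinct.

insert 36:
  append 36 at index 9 → [27, 23, 26, 22, 6, 16, 2, 17, 21, 36]
  36 > parent 6 at index 4, swap → [27, 23, 26, 22, 36, 16, 2, 17, 21, 6]
  36 > parent 23 at index 1, swap → [27, 36, 26, 22, 23, 16, 2, 17, 21, 6]
  36 > parent 27 at index 0, swap → [36, 27, 26, 22, 23, 16, 2, 17, 21, 6]
insert 47:
  append 47 at index 10 → [36, 27, 26, 22, 23, 16, 2, 17, 21, 6, 47]
  47 > parent 23 at index 4, swap → [36, 27, 26, 22, 47, 16, 2, 17, 21, 6, 23]
  47 > parent 27 at index 1, swap → [36, 47, 26, 22, 27, 16, 2, 17, 21, 6, 23]
  47 > parent 36 at index 0, swap → [47, 36, 26, 22, 27, 16, 2, 17, 21, 6, 23]
insert 3:
  append 3 at index 11 → [47, 36, 26, 22, 27, 16, 2, 17, 21, 6, 23, 3] (no swap needed)
insert 0:
  append 0 at index 12 → [47, 36, 26, 22, 27, 16, 2, 17, 21, 6, 23, 3, 0] (no swap needed)
insert 37:
  append 37 at index 13 → [47, 36, 26, 22, 27, 16, 2, 17, 21, 6, 23, 3, 0, 37]
  37 > parent 2 at index 6, swap → [47, 36, 26, 22, 27, 16, 37, 17, 21, 6, 23, 3, 0, 2]
  37 > parent 26 at index 2, swap → [47, 36, 37, 22, 27, 16, 26, 17, 21, 6, 23, 3, 0, 2]
insert 32:
  append 32 at index 14 → [47, 36, 37, 22, 27, 16, 26, 17, 21, 6, 23, 3, 0, 2, 32]
  32 > parent 26 at index 6, swap → [47, 36, 37, 22, 27, 16, 32, 17, 21, 6, 23, 3, 0, 2, 26]

[47, 36, 37, 22, 27, 16, 32, 17, 21, 6, 23, 3, 0, 2, 26]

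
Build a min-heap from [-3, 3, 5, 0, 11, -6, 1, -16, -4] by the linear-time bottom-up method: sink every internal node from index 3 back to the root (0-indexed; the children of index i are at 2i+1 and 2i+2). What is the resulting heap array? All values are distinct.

sift down from index 3:
  0 vs smaller child -16 at index 7, swap → [-3, 3, 5, -16, 11, -6, 1, 0, -4]
sift down from index 2:
  5 vs smaller child -6 at index 5, swap → [-3, 3, -6, -16, 11, 5, 1, 0, -4]
sift down from index 1:
  3 vs smaller child -16 at index 3, swap → [-3, -16, -6, 3, 11, 5, 1, 0, -4]
  3 vs smaller child -4 at index 8, swap → [-3, -16, -6, -4, 11, 5, 1, 0, 3]
sift down from index 0:
  -3 vs smaller child -16 at index 1, swap → [-16, -3, -6, -4, 11, 5, 1, 0, 3]
  -3 vs smaller child -4 at index 3, swap → [-16, -4, -6, -3, 11, 5, 1, 0, 3]

[-16, -4, -6, -3, 11, 5, 1, 0, 3]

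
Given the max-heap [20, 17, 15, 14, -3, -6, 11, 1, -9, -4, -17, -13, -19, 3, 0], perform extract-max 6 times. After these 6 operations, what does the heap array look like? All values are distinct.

[1, 0, -6, -4, -3, -17, -13, -19, -9]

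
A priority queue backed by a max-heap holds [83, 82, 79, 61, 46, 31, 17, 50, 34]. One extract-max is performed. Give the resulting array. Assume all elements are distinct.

[82, 61, 79, 50, 46, 31, 17, 34]

remove root 83; move last element 34 to root → [34, 82, 79, 61, 46, 31, 17, 50]
34 vs larger child 82 at index 1, swap → [82, 34, 79, 61, 46, 31, 17, 50]
34 vs larger child 61 at index 3, swap → [82, 61, 79, 34, 46, 31, 17, 50]
34 vs only child 50 at index 7, swap → [82, 61, 79, 50, 46, 31, 17, 34]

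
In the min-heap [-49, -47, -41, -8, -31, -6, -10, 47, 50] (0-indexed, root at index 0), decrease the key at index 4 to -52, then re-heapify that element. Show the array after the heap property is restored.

set index 4 from -31 to -52 → [-49, -47, -41, -8, -52, -6, -10, 47, 50]
-52 < parent -47 at index 1, swap → [-49, -52, -41, -8, -47, -6, -10, 47, 50]
-52 < parent -49 at index 0, swap → [-52, -49, -41, -8, -47, -6, -10, 47, 50]

[-52, -49, -41, -8, -47, -6, -10, 47, 50]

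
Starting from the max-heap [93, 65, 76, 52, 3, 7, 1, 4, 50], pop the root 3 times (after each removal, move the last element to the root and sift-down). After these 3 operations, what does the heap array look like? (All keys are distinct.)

[52, 4, 50, 1, 3, 7]

extract-max #1 returns 93:
  remove root 93; move last element 50 to root → [50, 65, 76, 52, 3, 7, 1, 4]
  50 vs larger child 76 at index 2, swap → [76, 65, 50, 52, 3, 7, 1, 4]
extract-max #2 returns 76:
  remove root 76; move last element 4 to root → [4, 65, 50, 52, 3, 7, 1]
  4 vs larger child 65 at index 1, swap → [65, 4, 50, 52, 3, 7, 1]
  4 vs larger child 52 at index 3, swap → [65, 52, 50, 4, 3, 7, 1]
extract-max #3 returns 65:
  remove root 65; move last element 1 to root → [1, 52, 50, 4, 3, 7]
  1 vs larger child 52 at index 1, swap → [52, 1, 50, 4, 3, 7]
  1 vs larger child 4 at index 3, swap → [52, 4, 50, 1, 3, 7]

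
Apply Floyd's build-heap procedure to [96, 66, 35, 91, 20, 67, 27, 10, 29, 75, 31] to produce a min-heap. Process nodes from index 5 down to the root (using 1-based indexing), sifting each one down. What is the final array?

sift down from index 5: already satisfies heap property
sift down from index 4:
  91 vs smaller child 10 at index 8, swap → [96, 66, 35, 10, 20, 67, 27, 91, 29, 75, 31]
sift down from index 3:
  35 vs smaller child 27 at index 7, swap → [96, 66, 27, 10, 20, 67, 35, 91, 29, 75, 31]
sift down from index 2:
  66 vs smaller child 10 at index 4, swap → [96, 10, 27, 66, 20, 67, 35, 91, 29, 75, 31]
  66 vs smaller child 29 at index 9, swap → [96, 10, 27, 29, 20, 67, 35, 91, 66, 75, 31]
sift down from index 1:
  96 vs smaller child 10 at index 2, swap → [10, 96, 27, 29, 20, 67, 35, 91, 66, 75, 31]
  96 vs smaller child 20 at index 5, swap → [10, 20, 27, 29, 96, 67, 35, 91, 66, 75, 31]
  96 vs smaller child 31 at index 11, swap → [10, 20, 27, 29, 31, 67, 35, 91, 66, 75, 96]

[10, 20, 27, 29, 31, 67, 35, 91, 66, 75, 96]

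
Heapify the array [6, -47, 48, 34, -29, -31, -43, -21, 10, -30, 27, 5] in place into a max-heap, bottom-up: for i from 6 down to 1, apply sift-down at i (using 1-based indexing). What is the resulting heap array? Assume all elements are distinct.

sift down from index 6:
  -31 vs only child 5 at index 12, swap → [6, -47, 48, 34, -29, 5, -43, -21, 10, -30, 27, -31]
sift down from index 5:
  -29 vs larger child 27 at index 11, swap → [6, -47, 48, 34, 27, 5, -43, -21, 10, -30, -29, -31]
sift down from index 4: already satisfies heap property
sift down from index 3: already satisfies heap property
sift down from index 2:
  -47 vs larger child 34 at index 4, swap → [6, 34, 48, -47, 27, 5, -43, -21, 10, -30, -29, -31]
  -47 vs larger child 10 at index 9, swap → [6, 34, 48, 10, 27, 5, -43, -21, -47, -30, -29, -31]
sift down from index 1:
  6 vs larger child 48 at index 3, swap → [48, 34, 6, 10, 27, 5, -43, -21, -47, -30, -29, -31]

[48, 34, 6, 10, 27, 5, -43, -21, -47, -30, -29, -31]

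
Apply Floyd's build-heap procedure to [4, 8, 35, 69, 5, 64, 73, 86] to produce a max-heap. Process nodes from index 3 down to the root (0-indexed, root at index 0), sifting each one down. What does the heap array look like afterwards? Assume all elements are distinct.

sift down from index 3:
  69 vs only child 86 at index 7, swap → [4, 8, 35, 86, 5, 64, 73, 69]
sift down from index 2:
  35 vs larger child 73 at index 6, swap → [4, 8, 73, 86, 5, 64, 35, 69]
sift down from index 1:
  8 vs larger child 86 at index 3, swap → [4, 86, 73, 8, 5, 64, 35, 69]
  8 vs only child 69 at index 7, swap → [4, 86, 73, 69, 5, 64, 35, 8]
sift down from index 0:
  4 vs larger child 86 at index 1, swap → [86, 4, 73, 69, 5, 64, 35, 8]
  4 vs larger child 69 at index 3, swap → [86, 69, 73, 4, 5, 64, 35, 8]
  4 vs only child 8 at index 7, swap → [86, 69, 73, 8, 5, 64, 35, 4]

[86, 69, 73, 8, 5, 64, 35, 4]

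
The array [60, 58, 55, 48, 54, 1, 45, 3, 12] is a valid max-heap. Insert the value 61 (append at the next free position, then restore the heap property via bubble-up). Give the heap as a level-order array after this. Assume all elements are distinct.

append 61 at index 9 → [60, 58, 55, 48, 54, 1, 45, 3, 12, 61]
61 > parent 54 at index 4, swap → [60, 58, 55, 48, 61, 1, 45, 3, 12, 54]
61 > parent 58 at index 1, swap → [60, 61, 55, 48, 58, 1, 45, 3, 12, 54]
61 > parent 60 at index 0, swap → [61, 60, 55, 48, 58, 1, 45, 3, 12, 54]

[61, 60, 55, 48, 58, 1, 45, 3, 12, 54]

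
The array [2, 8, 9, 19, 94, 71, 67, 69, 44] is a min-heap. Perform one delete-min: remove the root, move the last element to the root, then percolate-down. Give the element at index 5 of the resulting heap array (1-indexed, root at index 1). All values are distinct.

94

remove root 2; move last element 44 to root → [44, 8, 9, 19, 94, 71, 67, 69]
44 vs smaller child 8 at index 2, swap → [8, 44, 9, 19, 94, 71, 67, 69]
44 vs smaller child 19 at index 4, swap → [8, 19, 9, 44, 94, 71, 67, 69]
resulting array: [8, 19, 9, 44, 94, 71, 67, 69]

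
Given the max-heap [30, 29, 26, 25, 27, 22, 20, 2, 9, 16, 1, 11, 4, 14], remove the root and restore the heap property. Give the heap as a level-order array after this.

remove root 30; move last element 14 to root → [14, 29, 26, 25, 27, 22, 20, 2, 9, 16, 1, 11, 4]
14 vs larger child 29 at index 1, swap → [29, 14, 26, 25, 27, 22, 20, 2, 9, 16, 1, 11, 4]
14 vs larger child 27 at index 4, swap → [29, 27, 26, 25, 14, 22, 20, 2, 9, 16, 1, 11, 4]
14 vs larger child 16 at index 9, swap → [29, 27, 26, 25, 16, 22, 20, 2, 9, 14, 1, 11, 4]

[29, 27, 26, 25, 16, 22, 20, 2, 9, 14, 1, 11, 4]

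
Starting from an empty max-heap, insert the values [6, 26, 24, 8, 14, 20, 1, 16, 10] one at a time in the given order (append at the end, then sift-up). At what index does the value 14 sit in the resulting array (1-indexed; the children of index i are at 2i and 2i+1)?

Insert 6:
  append 6 at index 1 → [6] (no swap needed)
Insert 26:
  append 26 at index 2 → [6, 26]
  26 > parent 6 at index 1, swap → [26, 6]
Insert 24:
  append 24 at index 3 → [26, 6, 24] (no swap needed)
Insert 8:
  append 8 at index 4 → [26, 6, 24, 8]
  8 > parent 6 at index 2, swap → [26, 8, 24, 6]
Insert 14:
  append 14 at index 5 → [26, 8, 24, 6, 14]
  14 > parent 8 at index 2, swap → [26, 14, 24, 6, 8]
Insert 20:
  append 20 at index 6 → [26, 14, 24, 6, 8, 20] (no swap needed)
Insert 1:
  append 1 at index 7 → [26, 14, 24, 6, 8, 20, 1] (no swap needed)
Insert 16:
  append 16 at index 8 → [26, 14, 24, 6, 8, 20, 1, 16]
  16 > parent 6 at index 4, swap → [26, 14, 24, 16, 8, 20, 1, 6]
  16 > parent 14 at index 2, swap → [26, 16, 24, 14, 8, 20, 1, 6]
Insert 10:
  append 10 at index 9 → [26, 16, 24, 14, 8, 20, 1, 6, 10] (no swap needed)
resulting array: [26, 16, 24, 14, 8, 20, 1, 6, 10]

4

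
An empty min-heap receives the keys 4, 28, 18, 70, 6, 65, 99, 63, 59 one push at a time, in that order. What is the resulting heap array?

[4, 6, 18, 59, 28, 65, 99, 70, 63]

Insert 4:
  append 4 at index 0 → [4] (no swap needed)
Insert 28:
  append 28 at index 1 → [4, 28] (no swap needed)
Insert 18:
  append 18 at index 2 → [4, 28, 18] (no swap needed)
Insert 70:
  append 70 at index 3 → [4, 28, 18, 70] (no swap needed)
Insert 6:
  append 6 at index 4 → [4, 28, 18, 70, 6]
  6 < parent 28 at index 1, swap → [4, 6, 18, 70, 28]
Insert 65:
  append 65 at index 5 → [4, 6, 18, 70, 28, 65] (no swap needed)
Insert 99:
  append 99 at index 6 → [4, 6, 18, 70, 28, 65, 99] (no swap needed)
Insert 63:
  append 63 at index 7 → [4, 6, 18, 70, 28, 65, 99, 63]
  63 < parent 70 at index 3, swap → [4, 6, 18, 63, 28, 65, 99, 70]
Insert 59:
  append 59 at index 8 → [4, 6, 18, 63, 28, 65, 99, 70, 59]
  59 < parent 63 at index 3, swap → [4, 6, 18, 59, 28, 65, 99, 70, 63]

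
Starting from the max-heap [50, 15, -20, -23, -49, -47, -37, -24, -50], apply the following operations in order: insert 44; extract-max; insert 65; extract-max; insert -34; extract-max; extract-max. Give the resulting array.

[-20, -23, -37, -24, -34, -47, -50, -49]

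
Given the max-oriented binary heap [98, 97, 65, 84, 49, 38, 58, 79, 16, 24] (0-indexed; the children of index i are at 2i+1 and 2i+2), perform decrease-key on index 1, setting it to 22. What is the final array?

set index 1 from 97 to 22 → [98, 22, 65, 84, 49, 38, 58, 79, 16, 24]
22 vs larger child 84 at index 3, swap → [98, 84, 65, 22, 49, 38, 58, 79, 16, 24]
22 vs larger child 79 at index 7, swap → [98, 84, 65, 79, 49, 38, 58, 22, 16, 24]

[98, 84, 65, 79, 49, 38, 58, 22, 16, 24]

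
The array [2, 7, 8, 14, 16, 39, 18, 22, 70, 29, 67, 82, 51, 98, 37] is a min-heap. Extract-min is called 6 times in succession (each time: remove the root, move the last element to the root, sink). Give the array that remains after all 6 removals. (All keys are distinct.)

extract-min #1 returns 2:
  remove root 2; move last element 37 to root → [37, 7, 8, 14, 16, 39, 18, 22, 70, 29, 67, 82, 51, 98]
  37 vs smaller child 7 at index 1, swap → [7, 37, 8, 14, 16, 39, 18, 22, 70, 29, 67, 82, 51, 98]
  37 vs smaller child 14 at index 3, swap → [7, 14, 8, 37, 16, 39, 18, 22, 70, 29, 67, 82, 51, 98]
  37 vs smaller child 22 at index 7, swap → [7, 14, 8, 22, 16, 39, 18, 37, 70, 29, 67, 82, 51, 98]
extract-min #2 returns 7:
  remove root 7; move last element 98 to root → [98, 14, 8, 22, 16, 39, 18, 37, 70, 29, 67, 82, 51]
  98 vs smaller child 8 at index 2, swap → [8, 14, 98, 22, 16, 39, 18, 37, 70, 29, 67, 82, 51]
  98 vs smaller child 18 at index 6, swap → [8, 14, 18, 22, 16, 39, 98, 37, 70, 29, 67, 82, 51]
extract-min #3 returns 8:
  remove root 8; move last element 51 to root → [51, 14, 18, 22, 16, 39, 98, 37, 70, 29, 67, 82]
  51 vs smaller child 14 at index 1, swap → [14, 51, 18, 22, 16, 39, 98, 37, 70, 29, 67, 82]
  51 vs smaller child 16 at index 4, swap → [14, 16, 18, 22, 51, 39, 98, 37, 70, 29, 67, 82]
  51 vs smaller child 29 at index 9, swap → [14, 16, 18, 22, 29, 39, 98, 37, 70, 51, 67, 82]
extract-min #4 returns 14:
  remove root 14; move last element 82 to root → [82, 16, 18, 22, 29, 39, 98, 37, 70, 51, 67]
  82 vs smaller child 16 at index 1, swap → [16, 82, 18, 22, 29, 39, 98, 37, 70, 51, 67]
  82 vs smaller child 22 at index 3, swap → [16, 22, 18, 82, 29, 39, 98, 37, 70, 51, 67]
  82 vs smaller child 37 at index 7, swap → [16, 22, 18, 37, 29, 39, 98, 82, 70, 51, 67]
extract-min #5 returns 16:
  remove root 16; move last element 67 to root → [67, 22, 18, 37, 29, 39, 98, 82, 70, 51]
  67 vs smaller child 18 at index 2, swap → [18, 22, 67, 37, 29, 39, 98, 82, 70, 51]
  67 vs smaller child 39 at index 5, swap → [18, 22, 39, 37, 29, 67, 98, 82, 70, 51]
extract-min #6 returns 18:
  remove root 18; move last element 51 to root → [51, 22, 39, 37, 29, 67, 98, 82, 70]
  51 vs smaller child 22 at index 1, swap → [22, 51, 39, 37, 29, 67, 98, 82, 70]
  51 vs smaller child 29 at index 4, swap → [22, 29, 39, 37, 51, 67, 98, 82, 70]

[22, 29, 39, 37, 51, 67, 98, 82, 70]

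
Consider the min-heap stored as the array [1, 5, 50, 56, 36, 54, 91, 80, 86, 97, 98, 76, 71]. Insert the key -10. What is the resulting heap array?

[-10, 5, 1, 56, 36, 54, 50, 80, 86, 97, 98, 76, 71, 91]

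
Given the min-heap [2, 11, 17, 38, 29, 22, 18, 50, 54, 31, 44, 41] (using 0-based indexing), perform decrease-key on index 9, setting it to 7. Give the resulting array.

[2, 7, 17, 38, 11, 22, 18, 50, 54, 29, 44, 41]

set index 9 from 31 to 7 → [2, 11, 17, 38, 29, 22, 18, 50, 54, 7, 44, 41]
7 < parent 29 at index 4, swap → [2, 11, 17, 38, 7, 22, 18, 50, 54, 29, 44, 41]
7 < parent 11 at index 1, swap → [2, 7, 17, 38, 11, 22, 18, 50, 54, 29, 44, 41]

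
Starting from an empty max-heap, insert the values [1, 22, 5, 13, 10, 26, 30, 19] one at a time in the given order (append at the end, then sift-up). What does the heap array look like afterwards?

[30, 19, 26, 13, 10, 5, 22, 1]

Insert 1:
  append 1 at index 0 → [1] (no swap needed)
Insert 22:
  append 22 at index 1 → [1, 22]
  22 > parent 1 at index 0, swap → [22, 1]
Insert 5:
  append 5 at index 2 → [22, 1, 5] (no swap needed)
Insert 13:
  append 13 at index 3 → [22, 1, 5, 13]
  13 > parent 1 at index 1, swap → [22, 13, 5, 1]
Insert 10:
  append 10 at index 4 → [22, 13, 5, 1, 10] (no swap needed)
Insert 26:
  append 26 at index 5 → [22, 13, 5, 1, 10, 26]
  26 > parent 5 at index 2, swap → [22, 13, 26, 1, 10, 5]
  26 > parent 22 at index 0, swap → [26, 13, 22, 1, 10, 5]
Insert 30:
  append 30 at index 6 → [26, 13, 22, 1, 10, 5, 30]
  30 > parent 22 at index 2, swap → [26, 13, 30, 1, 10, 5, 22]
  30 > parent 26 at index 0, swap → [30, 13, 26, 1, 10, 5, 22]
Insert 19:
  append 19 at index 7 → [30, 13, 26, 1, 10, 5, 22, 19]
  19 > parent 1 at index 3, swap → [30, 13, 26, 19, 10, 5, 22, 1]
  19 > parent 13 at index 1, swap → [30, 19, 26, 13, 10, 5, 22, 1]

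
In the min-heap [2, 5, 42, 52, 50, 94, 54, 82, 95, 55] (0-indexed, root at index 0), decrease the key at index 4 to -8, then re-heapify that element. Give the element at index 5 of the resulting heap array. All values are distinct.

set index 4 from 50 to -8 → [2, 5, 42, 52, -8, 94, 54, 82, 95, 55]
-8 < parent 5 at index 1, swap → [2, -8, 42, 52, 5, 94, 54, 82, 95, 55]
-8 < parent 2 at index 0, swap → [-8, 2, 42, 52, 5, 94, 54, 82, 95, 55]
resulting array: [-8, 2, 42, 52, 5, 94, 54, 82, 95, 55]

94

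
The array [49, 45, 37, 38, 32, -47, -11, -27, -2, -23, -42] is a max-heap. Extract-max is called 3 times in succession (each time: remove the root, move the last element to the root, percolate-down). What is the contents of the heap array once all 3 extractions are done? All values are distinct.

[37, 32, -11, -2, -23, -47, -42, -27]

extract-max #1 returns 49:
  remove root 49; move last element -42 to root → [-42, 45, 37, 38, 32, -47, -11, -27, -2, -23]
  -42 vs larger child 45 at index 1, swap → [45, -42, 37, 38, 32, -47, -11, -27, -2, -23]
  -42 vs larger child 38 at index 3, swap → [45, 38, 37, -42, 32, -47, -11, -27, -2, -23]
  -42 vs larger child -2 at index 8, swap → [45, 38, 37, -2, 32, -47, -11, -27, -42, -23]
extract-max #2 returns 45:
  remove root 45; move last element -23 to root → [-23, 38, 37, -2, 32, -47, -11, -27, -42]
  -23 vs larger child 38 at index 1, swap → [38, -23, 37, -2, 32, -47, -11, -27, -42]
  -23 vs larger child 32 at index 4, swap → [38, 32, 37, -2, -23, -47, -11, -27, -42]
extract-max #3 returns 38:
  remove root 38; move last element -42 to root → [-42, 32, 37, -2, -23, -47, -11, -27]
  -42 vs larger child 37 at index 2, swap → [37, 32, -42, -2, -23, -47, -11, -27]
  -42 vs larger child -11 at index 6, swap → [37, 32, -11, -2, -23, -47, -42, -27]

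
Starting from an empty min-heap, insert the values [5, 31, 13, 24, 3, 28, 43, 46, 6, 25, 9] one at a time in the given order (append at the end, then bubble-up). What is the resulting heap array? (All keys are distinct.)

Insert 5:
  append 5 at index 0 → [5] (no swap needed)
Insert 31:
  append 31 at index 1 → [5, 31] (no swap needed)
Insert 13:
  append 13 at index 2 → [5, 31, 13] (no swap needed)
Insert 24:
  append 24 at index 3 → [5, 31, 13, 24]
  24 < parent 31 at index 1, swap → [5, 24, 13, 31]
Insert 3:
  append 3 at index 4 → [5, 24, 13, 31, 3]
  3 < parent 24 at index 1, swap → [5, 3, 13, 31, 24]
  3 < parent 5 at index 0, swap → [3, 5, 13, 31, 24]
Insert 28:
  append 28 at index 5 → [3, 5, 13, 31, 24, 28] (no swap needed)
Insert 43:
  append 43 at index 6 → [3, 5, 13, 31, 24, 28, 43] (no swap needed)
Insert 46:
  append 46 at index 7 → [3, 5, 13, 31, 24, 28, 43, 46] (no swap needed)
Insert 6:
  append 6 at index 8 → [3, 5, 13, 31, 24, 28, 43, 46, 6]
  6 < parent 31 at index 3, swap → [3, 5, 13, 6, 24, 28, 43, 46, 31]
Insert 25:
  append 25 at index 9 → [3, 5, 13, 6, 24, 28, 43, 46, 31, 25] (no swap needed)
Insert 9:
  append 9 at index 10 → [3, 5, 13, 6, 24, 28, 43, 46, 31, 25, 9]
  9 < parent 24 at index 4, swap → [3, 5, 13, 6, 9, 28, 43, 46, 31, 25, 24]

[3, 5, 13, 6, 9, 28, 43, 46, 31, 25, 24]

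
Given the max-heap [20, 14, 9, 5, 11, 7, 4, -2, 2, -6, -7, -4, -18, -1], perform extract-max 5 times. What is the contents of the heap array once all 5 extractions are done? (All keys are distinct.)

extract-max #1 returns 20:
  remove root 20; move last element -1 to root → [-1, 14, 9, 5, 11, 7, 4, -2, 2, -6, -7, -4, -18]
  -1 vs larger child 14 at index 1, swap → [14, -1, 9, 5, 11, 7, 4, -2, 2, -6, -7, -4, -18]
  -1 vs larger child 11 at index 4, swap → [14, 11, 9, 5, -1, 7, 4, -2, 2, -6, -7, -4, -18]
extract-max #2 returns 14:
  remove root 14; move last element -18 to root → [-18, 11, 9, 5, -1, 7, 4, -2, 2, -6, -7, -4]
  -18 vs larger child 11 at index 1, swap → [11, -18, 9, 5, -1, 7, 4, -2, 2, -6, -7, -4]
  -18 vs larger child 5 at index 3, swap → [11, 5, 9, -18, -1, 7, 4, -2, 2, -6, -7, -4]
  -18 vs larger child 2 at index 8, swap → [11, 5, 9, 2, -1, 7, 4, -2, -18, -6, -7, -4]
extract-max #3 returns 11:
  remove root 11; move last element -4 to root → [-4, 5, 9, 2, -1, 7, 4, -2, -18, -6, -7]
  -4 vs larger child 9 at index 2, swap → [9, 5, -4, 2, -1, 7, 4, -2, -18, -6, -7]
  -4 vs larger child 7 at index 5, swap → [9, 5, 7, 2, -1, -4, 4, -2, -18, -6, -7]
extract-max #4 returns 9:
  remove root 9; move last element -7 to root → [-7, 5, 7, 2, -1, -4, 4, -2, -18, -6]
  -7 vs larger child 7 at index 2, swap → [7, 5, -7, 2, -1, -4, 4, -2, -18, -6]
  -7 vs larger child 4 at index 6, swap → [7, 5, 4, 2, -1, -4, -7, -2, -18, -6]
extract-max #5 returns 7:
  remove root 7; move last element -6 to root → [-6, 5, 4, 2, -1, -4, -7, -2, -18]
  -6 vs larger child 5 at index 1, swap → [5, -6, 4, 2, -1, -4, -7, -2, -18]
  -6 vs larger child 2 at index 3, swap → [5, 2, 4, -6, -1, -4, -7, -2, -18]
  -6 vs larger child -2 at index 7, swap → [5, 2, 4, -2, -1, -4, -7, -6, -18]

[5, 2, 4, -2, -1, -4, -7, -6, -18]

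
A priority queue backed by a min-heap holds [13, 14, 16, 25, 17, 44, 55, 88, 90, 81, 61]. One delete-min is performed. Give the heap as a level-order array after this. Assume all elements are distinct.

[14, 17, 16, 25, 61, 44, 55, 88, 90, 81]

remove root 13; move last element 61 to root → [61, 14, 16, 25, 17, 44, 55, 88, 90, 81]
61 vs smaller child 14 at index 1, swap → [14, 61, 16, 25, 17, 44, 55, 88, 90, 81]
61 vs smaller child 17 at index 4, swap → [14, 17, 16, 25, 61, 44, 55, 88, 90, 81]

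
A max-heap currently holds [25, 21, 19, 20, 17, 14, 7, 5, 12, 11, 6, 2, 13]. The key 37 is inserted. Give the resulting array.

[37, 21, 25, 20, 17, 14, 19, 5, 12, 11, 6, 2, 13, 7]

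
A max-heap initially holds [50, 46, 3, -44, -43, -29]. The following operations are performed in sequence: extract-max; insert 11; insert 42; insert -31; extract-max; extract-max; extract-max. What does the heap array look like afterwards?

extract-max → returns 50:
  remove root 50; move last element -29 to root → [-29, 46, 3, -44, -43]
  -29 vs larger child 46 at index 1, swap → [46, -29, 3, -44, -43]
insert 11:
  append 11 at index 5 → [46, -29, 3, -44, -43, 11]
  11 > parent 3 at index 2, swap → [46, -29, 11, -44, -43, 3]
insert 42:
  append 42 at index 6 → [46, -29, 11, -44, -43, 3, 42]
  42 > parent 11 at index 2, swap → [46, -29, 42, -44, -43, 3, 11]
insert -31:
  append -31 at index 7 → [46, -29, 42, -44, -43, 3, 11, -31]
  -31 > parent -44 at index 3, swap → [46, -29, 42, -31, -43, 3, 11, -44]
extract-max → returns 46:
  remove root 46; move last element -44 to root → [-44, -29, 42, -31, -43, 3, 11]
  -44 vs larger child 42 at index 2, swap → [42, -29, -44, -31, -43, 3, 11]
  -44 vs larger child 11 at index 6, swap → [42, -29, 11, -31, -43, 3, -44]
extract-max → returns 42:
  remove root 42; move last element -44 to root → [-44, -29, 11, -31, -43, 3]
  -44 vs larger child 11 at index 2, swap → [11, -29, -44, -31, -43, 3]
  -44 vs only child 3 at index 5, swap → [11, -29, 3, -31, -43, -44]
extract-max → returns 11:
  remove root 11; move last element -44 to root → [-44, -29, 3, -31, -43]
  -44 vs larger child 3 at index 2, swap → [3, -29, -44, -31, -43]

[3, -29, -44, -31, -43]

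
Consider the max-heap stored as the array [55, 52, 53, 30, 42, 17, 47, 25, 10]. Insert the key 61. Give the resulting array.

append 61 at index 9 → [55, 52, 53, 30, 42, 17, 47, 25, 10, 61]
61 > parent 42 at index 4, swap → [55, 52, 53, 30, 61, 17, 47, 25, 10, 42]
61 > parent 52 at index 1, swap → [55, 61, 53, 30, 52, 17, 47, 25, 10, 42]
61 > parent 55 at index 0, swap → [61, 55, 53, 30, 52, 17, 47, 25, 10, 42]

[61, 55, 53, 30, 52, 17, 47, 25, 10, 42]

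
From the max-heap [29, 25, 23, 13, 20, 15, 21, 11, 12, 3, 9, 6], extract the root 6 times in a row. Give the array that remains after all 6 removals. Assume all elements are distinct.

[13, 12, 11, 6, 9, 3]

extract-max #1 returns 29:
  remove root 29; move last element 6 to root → [6, 25, 23, 13, 20, 15, 21, 11, 12, 3, 9]
  6 vs larger child 25 at index 1, swap → [25, 6, 23, 13, 20, 15, 21, 11, 12, 3, 9]
  6 vs larger child 20 at index 4, swap → [25, 20, 23, 13, 6, 15, 21, 11, 12, 3, 9]
  6 vs larger child 9 at index 10, swap → [25, 20, 23, 13, 9, 15, 21, 11, 12, 3, 6]
extract-max #2 returns 25:
  remove root 25; move last element 6 to root → [6, 20, 23, 13, 9, 15, 21, 11, 12, 3]
  6 vs larger child 23 at index 2, swap → [23, 20, 6, 13, 9, 15, 21, 11, 12, 3]
  6 vs larger child 21 at index 6, swap → [23, 20, 21, 13, 9, 15, 6, 11, 12, 3]
extract-max #3 returns 23:
  remove root 23; move last element 3 to root → [3, 20, 21, 13, 9, 15, 6, 11, 12]
  3 vs larger child 21 at index 2, swap → [21, 20, 3, 13, 9, 15, 6, 11, 12]
  3 vs larger child 15 at index 5, swap → [21, 20, 15, 13, 9, 3, 6, 11, 12]
extract-max #4 returns 21:
  remove root 21; move last element 12 to root → [12, 20, 15, 13, 9, 3, 6, 11]
  12 vs larger child 20 at index 1, swap → [20, 12, 15, 13, 9, 3, 6, 11]
  12 vs larger child 13 at index 3, swap → [20, 13, 15, 12, 9, 3, 6, 11]
extract-max #5 returns 20:
  remove root 20; move last element 11 to root → [11, 13, 15, 12, 9, 3, 6]
  11 vs larger child 15 at index 2, swap → [15, 13, 11, 12, 9, 3, 6]
extract-max #6 returns 15:
  remove root 15; move last element 6 to root → [6, 13, 11, 12, 9, 3]
  6 vs larger child 13 at index 1, swap → [13, 6, 11, 12, 9, 3]
  6 vs larger child 12 at index 3, swap → [13, 12, 11, 6, 9, 3]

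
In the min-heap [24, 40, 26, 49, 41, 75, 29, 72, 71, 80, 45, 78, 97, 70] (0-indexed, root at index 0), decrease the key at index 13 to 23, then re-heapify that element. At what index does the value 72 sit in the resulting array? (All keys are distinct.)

7

set index 13 from 70 to 23 → [24, 40, 26, 49, 41, 75, 29, 72, 71, 80, 45, 78, 97, 23]
23 < parent 29 at index 6, swap → [24, 40, 26, 49, 41, 75, 23, 72, 71, 80, 45, 78, 97, 29]
23 < parent 26 at index 2, swap → [24, 40, 23, 49, 41, 75, 26, 72, 71, 80, 45, 78, 97, 29]
23 < parent 24 at index 0, swap → [23, 40, 24, 49, 41, 75, 26, 72, 71, 80, 45, 78, 97, 29]
resulting array: [23, 40, 24, 49, 41, 75, 26, 72, 71, 80, 45, 78, 97, 29]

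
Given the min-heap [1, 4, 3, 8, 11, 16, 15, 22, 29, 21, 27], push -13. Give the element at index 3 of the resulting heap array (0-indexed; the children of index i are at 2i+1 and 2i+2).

8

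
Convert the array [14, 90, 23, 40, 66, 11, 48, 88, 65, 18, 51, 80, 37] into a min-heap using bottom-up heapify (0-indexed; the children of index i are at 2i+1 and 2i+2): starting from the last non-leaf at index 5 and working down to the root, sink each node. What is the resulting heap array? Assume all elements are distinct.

sift down from index 5: already satisfies heap property
sift down from index 4:
  66 vs smaller child 18 at index 9, swap → [14, 90, 23, 40, 18, 11, 48, 88, 65, 66, 51, 80, 37]
sift down from index 3: already satisfies heap property
sift down from index 2:
  23 vs smaller child 11 at index 5, swap → [14, 90, 11, 40, 18, 23, 48, 88, 65, 66, 51, 80, 37]
sift down from index 1:
  90 vs smaller child 18 at index 4, swap → [14, 18, 11, 40, 90, 23, 48, 88, 65, 66, 51, 80, 37]
  90 vs smaller child 51 at index 10, swap → [14, 18, 11, 40, 51, 23, 48, 88, 65, 66, 90, 80, 37]
sift down from index 0:
  14 vs smaller child 11 at index 2, swap → [11, 18, 14, 40, 51, 23, 48, 88, 65, 66, 90, 80, 37]

[11, 18, 14, 40, 51, 23, 48, 88, 65, 66, 90, 80, 37]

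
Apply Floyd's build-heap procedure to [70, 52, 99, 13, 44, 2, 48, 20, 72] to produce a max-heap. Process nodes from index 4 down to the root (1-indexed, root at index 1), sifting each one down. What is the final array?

sift down from index 4:
  13 vs larger child 72 at index 9, swap → [70, 52, 99, 72, 44, 2, 48, 20, 13]
sift down from index 3: already satisfies heap property
sift down from index 2:
  52 vs larger child 72 at index 4, swap → [70, 72, 99, 52, 44, 2, 48, 20, 13]
sift down from index 1:
  70 vs larger child 99 at index 3, swap → [99, 72, 70, 52, 44, 2, 48, 20, 13]

[99, 72, 70, 52, 44, 2, 48, 20, 13]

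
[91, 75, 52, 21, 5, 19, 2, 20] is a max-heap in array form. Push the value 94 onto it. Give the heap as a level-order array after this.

append 94 at index 8 → [91, 75, 52, 21, 5, 19, 2, 20, 94]
94 > parent 21 at index 3, swap → [91, 75, 52, 94, 5, 19, 2, 20, 21]
94 > parent 75 at index 1, swap → [91, 94, 52, 75, 5, 19, 2, 20, 21]
94 > parent 91 at index 0, swap → [94, 91, 52, 75, 5, 19, 2, 20, 21]

[94, 91, 52, 75, 5, 19, 2, 20, 21]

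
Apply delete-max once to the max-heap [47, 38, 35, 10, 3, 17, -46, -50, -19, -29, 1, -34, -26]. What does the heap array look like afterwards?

remove root 47; move last element -26 to root → [-26, 38, 35, 10, 3, 17, -46, -50, -19, -29, 1, -34]
-26 vs larger child 38 at index 1, swap → [38, -26, 35, 10, 3, 17, -46, -50, -19, -29, 1, -34]
-26 vs larger child 10 at index 3, swap → [38, 10, 35, -26, 3, 17, -46, -50, -19, -29, 1, -34]
-26 vs larger child -19 at index 8, swap → [38, 10, 35, -19, 3, 17, -46, -50, -26, -29, 1, -34]

[38, 10, 35, -19, 3, 17, -46, -50, -26, -29, 1, -34]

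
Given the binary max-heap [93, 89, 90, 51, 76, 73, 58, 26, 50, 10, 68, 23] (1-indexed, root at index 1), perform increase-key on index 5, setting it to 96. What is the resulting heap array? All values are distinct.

set index 5 from 76 to 96 → [93, 89, 90, 51, 96, 73, 58, 26, 50, 10, 68, 23]
96 > parent 89 at index 2, swap → [93, 96, 90, 51, 89, 73, 58, 26, 50, 10, 68, 23]
96 > parent 93 at index 1, swap → [96, 93, 90, 51, 89, 73, 58, 26, 50, 10, 68, 23]

[96, 93, 90, 51, 89, 73, 58, 26, 50, 10, 68, 23]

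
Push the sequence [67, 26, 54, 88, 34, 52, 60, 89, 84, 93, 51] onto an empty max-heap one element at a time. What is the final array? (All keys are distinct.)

Insert 67:
  append 67 at index 0 → [67] (no swap needed)
Insert 26:
  append 26 at index 1 → [67, 26] (no swap needed)
Insert 54:
  append 54 at index 2 → [67, 26, 54] (no swap needed)
Insert 88:
  append 88 at index 3 → [67, 26, 54, 88]
  88 > parent 26 at index 1, swap → [67, 88, 54, 26]
  88 > parent 67 at index 0, swap → [88, 67, 54, 26]
Insert 34:
  append 34 at index 4 → [88, 67, 54, 26, 34] (no swap needed)
Insert 52:
  append 52 at index 5 → [88, 67, 54, 26, 34, 52] (no swap needed)
Insert 60:
  append 60 at index 6 → [88, 67, 54, 26, 34, 52, 60]
  60 > parent 54 at index 2, swap → [88, 67, 60, 26, 34, 52, 54]
Insert 89:
  append 89 at index 7 → [88, 67, 60, 26, 34, 52, 54, 89]
  89 > parent 26 at index 3, swap → [88, 67, 60, 89, 34, 52, 54, 26]
  89 > parent 67 at index 1, swap → [88, 89, 60, 67, 34, 52, 54, 26]
  89 > parent 88 at index 0, swap → [89, 88, 60, 67, 34, 52, 54, 26]
Insert 84:
  append 84 at index 8 → [89, 88, 60, 67, 34, 52, 54, 26, 84]
  84 > parent 67 at index 3, swap → [89, 88, 60, 84, 34, 52, 54, 26, 67]
Insert 93:
  append 93 at index 9 → [89, 88, 60, 84, 34, 52, 54, 26, 67, 93]
  93 > parent 34 at index 4, swap → [89, 88, 60, 84, 93, 52, 54, 26, 67, 34]
  93 > parent 88 at index 1, swap → [89, 93, 60, 84, 88, 52, 54, 26, 67, 34]
  93 > parent 89 at index 0, swap → [93, 89, 60, 84, 88, 52, 54, 26, 67, 34]
Insert 51:
  append 51 at index 10 → [93, 89, 60, 84, 88, 52, 54, 26, 67, 34, 51] (no swap needed)

[93, 89, 60, 84, 88, 52, 54, 26, 67, 34, 51]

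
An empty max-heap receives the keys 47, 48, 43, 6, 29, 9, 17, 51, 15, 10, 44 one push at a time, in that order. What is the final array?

[51, 48, 43, 47, 44, 9, 17, 6, 15, 10, 29]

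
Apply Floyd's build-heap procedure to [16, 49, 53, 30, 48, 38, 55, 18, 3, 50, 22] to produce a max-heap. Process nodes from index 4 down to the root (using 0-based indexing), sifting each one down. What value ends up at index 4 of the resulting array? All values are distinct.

49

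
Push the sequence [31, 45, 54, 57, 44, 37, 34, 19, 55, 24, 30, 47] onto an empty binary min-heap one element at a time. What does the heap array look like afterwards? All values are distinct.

[19, 24, 34, 44, 30, 47, 37, 57, 55, 45, 31, 54]

Insert 31:
  append 31 at index 0 → [31] (no swap needed)
Insert 45:
  append 45 at index 1 → [31, 45] (no swap needed)
Insert 54:
  append 54 at index 2 → [31, 45, 54] (no swap needed)
Insert 57:
  append 57 at index 3 → [31, 45, 54, 57] (no swap needed)
Insert 44:
  append 44 at index 4 → [31, 45, 54, 57, 44]
  44 < parent 45 at index 1, swap → [31, 44, 54, 57, 45]
Insert 37:
  append 37 at index 5 → [31, 44, 54, 57, 45, 37]
  37 < parent 54 at index 2, swap → [31, 44, 37, 57, 45, 54]
Insert 34:
  append 34 at index 6 → [31, 44, 37, 57, 45, 54, 34]
  34 < parent 37 at index 2, swap → [31, 44, 34, 57, 45, 54, 37]
Insert 19:
  append 19 at index 7 → [31, 44, 34, 57, 45, 54, 37, 19]
  19 < parent 57 at index 3, swap → [31, 44, 34, 19, 45, 54, 37, 57]
  19 < parent 44 at index 1, swap → [31, 19, 34, 44, 45, 54, 37, 57]
  19 < parent 31 at index 0, swap → [19, 31, 34, 44, 45, 54, 37, 57]
Insert 55:
  append 55 at index 8 → [19, 31, 34, 44, 45, 54, 37, 57, 55] (no swap needed)
Insert 24:
  append 24 at index 9 → [19, 31, 34, 44, 45, 54, 37, 57, 55, 24]
  24 < parent 45 at index 4, swap → [19, 31, 34, 44, 24, 54, 37, 57, 55, 45]
  24 < parent 31 at index 1, swap → [19, 24, 34, 44, 31, 54, 37, 57, 55, 45]
Insert 30:
  append 30 at index 10 → [19, 24, 34, 44, 31, 54, 37, 57, 55, 45, 30]
  30 < parent 31 at index 4, swap → [19, 24, 34, 44, 30, 54, 37, 57, 55, 45, 31]
Insert 47:
  append 47 at index 11 → [19, 24, 34, 44, 30, 54, 37, 57, 55, 45, 31, 47]
  47 < parent 54 at index 5, swap → [19, 24, 34, 44, 30, 47, 37, 57, 55, 45, 31, 54]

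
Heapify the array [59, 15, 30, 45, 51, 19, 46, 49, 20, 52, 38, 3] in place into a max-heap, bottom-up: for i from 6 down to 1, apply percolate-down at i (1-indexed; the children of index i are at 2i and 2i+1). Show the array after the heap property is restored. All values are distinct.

[59, 52, 46, 49, 51, 19, 30, 45, 20, 15, 38, 3]

sift down from index 6: already satisfies heap property
sift down from index 5:
  51 vs larger child 52 at index 10, swap → [59, 15, 30, 45, 52, 19, 46, 49, 20, 51, 38, 3]
sift down from index 4:
  45 vs larger child 49 at index 8, swap → [59, 15, 30, 49, 52, 19, 46, 45, 20, 51, 38, 3]
sift down from index 3:
  30 vs larger child 46 at index 7, swap → [59, 15, 46, 49, 52, 19, 30, 45, 20, 51, 38, 3]
sift down from index 2:
  15 vs larger child 52 at index 5, swap → [59, 52, 46, 49, 15, 19, 30, 45, 20, 51, 38, 3]
  15 vs larger child 51 at index 10, swap → [59, 52, 46, 49, 51, 19, 30, 45, 20, 15, 38, 3]
sift down from index 1: already satisfies heap property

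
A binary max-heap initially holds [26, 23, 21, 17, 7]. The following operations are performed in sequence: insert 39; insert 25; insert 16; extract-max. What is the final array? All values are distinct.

insert 39:
  append 39 at index 5 → [26, 23, 21, 17, 7, 39]
  39 > parent 21 at index 2, swap → [26, 23, 39, 17, 7, 21]
  39 > parent 26 at index 0, swap → [39, 23, 26, 17, 7, 21]
insert 25:
  append 25 at index 6 → [39, 23, 26, 17, 7, 21, 25] (no swap needed)
insert 16:
  append 16 at index 7 → [39, 23, 26, 17, 7, 21, 25, 16] (no swap needed)
extract-max → returns 39:
  remove root 39; move last element 16 to root → [16, 23, 26, 17, 7, 21, 25]
  16 vs larger child 26 at index 2, swap → [26, 23, 16, 17, 7, 21, 25]
  16 vs larger child 25 at index 6, swap → [26, 23, 25, 17, 7, 21, 16]

[26, 23, 25, 17, 7, 21, 16]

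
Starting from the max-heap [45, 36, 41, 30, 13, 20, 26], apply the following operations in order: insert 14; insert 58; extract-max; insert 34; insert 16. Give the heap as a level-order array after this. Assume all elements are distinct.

[45, 36, 41, 34, 16, 20, 26, 14, 30, 13]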